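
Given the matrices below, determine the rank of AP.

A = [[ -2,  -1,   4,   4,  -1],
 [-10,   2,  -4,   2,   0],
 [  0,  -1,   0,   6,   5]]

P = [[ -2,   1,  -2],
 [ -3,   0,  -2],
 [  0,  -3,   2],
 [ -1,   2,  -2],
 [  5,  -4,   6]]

First compute AP:
[[ -2,  -2,   0],
 [ 12,   6,   4],
 [ 22,  -8,  20]]
Now row reduce the product.
R2 ← R2 + (6)·R1: [0, -6, 4]
R3 ← R3 + (11)·R1: [0, -30, 20]
R3 ← R3 − (5)·R2: [0, 0, 0]
2 nonzero rows, so rank(AP) = 2.

2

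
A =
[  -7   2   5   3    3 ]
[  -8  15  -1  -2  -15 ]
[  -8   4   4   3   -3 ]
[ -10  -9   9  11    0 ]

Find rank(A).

3

Row reduce to echelon form.
R2 ← R2 − (8/7)·R1: [0, 89/7, -47/7, -38/7, -129/7]
R3 ← R3 − (8/7)·R1: [0, 12/7, -12/7, -3/7, -45/7]
R4 ← R4 − (10/7)·R1: [0, -83/7, 13/7, 47/7, -30/7]
R3 ← R3 − (12/89)·R2: [0, 0, -72/89, 27/89, -351/89]
R4 ← R4 + (83/89)·R2: [0, 0, -392/89, 147/89, -1911/89]
R4 ← R4 − (49/9)·R3: [0, 0, 0, 0, 0]
Echelon form has 3 nonzero rows, so rank(A) = 3.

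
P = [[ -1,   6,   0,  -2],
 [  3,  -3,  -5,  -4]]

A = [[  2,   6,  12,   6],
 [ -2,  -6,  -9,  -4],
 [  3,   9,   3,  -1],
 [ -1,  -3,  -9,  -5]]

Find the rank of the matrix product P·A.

2

First compute PA:
[[-12, -36, -48, -20],
 [  1,   3,  84,  55]]
Now row reduce the product.
R2 ← R2 + (1/12)·R1: [0, 0, 80, 160/3]
2 nonzero rows, so rank(PA) = 2.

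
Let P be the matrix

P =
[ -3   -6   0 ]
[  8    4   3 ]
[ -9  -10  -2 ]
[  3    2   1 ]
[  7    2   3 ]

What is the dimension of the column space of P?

Row reduce to echelon form.
R2 ← R2 + (8/3)·R1: [0, -12, 3]
R3 ← R3 − (3)·R1: [0, 8, -2]
R4 ← R4 + R1: [0, -4, 1]
R5 ← R5 + (7/3)·R1: [0, -12, 3]
R3 ← R3 + (2/3)·R2: [0, 0, 0]
R4 ← R4 − (1/3)·R2: [0, 0, 0]
R5 ← R5 − R2: [0, 0, 0]
Echelon form has 2 nonzero rows, so rank(P) = 2.
The column space has dimension equal to the rank: 2.

2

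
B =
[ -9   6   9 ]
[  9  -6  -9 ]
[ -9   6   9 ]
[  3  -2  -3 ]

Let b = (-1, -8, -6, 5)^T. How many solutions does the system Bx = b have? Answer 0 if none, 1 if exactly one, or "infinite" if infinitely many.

Row reduce the augmented matrix [B | b].
R2 ← R2 + R1: [0, 0, 0, -9]
R3 ← R3 − R1: [0, 0, 0, -5]
R4 ← R4 + (1/3)·R1: [0, 0, 0, 14/3]
R3 ← R3 − (5/9)·R2: [0, 0, 0, 0]
R4 ← R4 + (14/27)·R2: [0, 0, 0, 0]
The echelon form has 2 nonzero rows; the last pivot sits in the augmented column, so rank(B) = 1 but rank([B|b]) = 2.
Since the ranks differ, the system is inconsistent.
It has no solutions.

0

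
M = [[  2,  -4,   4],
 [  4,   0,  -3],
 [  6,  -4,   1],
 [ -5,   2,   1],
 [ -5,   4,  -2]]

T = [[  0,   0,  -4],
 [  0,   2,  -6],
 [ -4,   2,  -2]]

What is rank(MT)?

3

First compute MT:
[[-16,   0,   8],
 [ 12,  -6, -10],
 [ -4,  -6,  -2],
 [ -4,   6,   6],
 [  8,   4,   0]]
Now row reduce the product.
R2 ← R2 + (3/4)·R1: [0, -6, -4]
R3 ← R3 − (1/4)·R1: [0, -6, -4]
R4 ← R4 − (1/4)·R1: [0, 6, 4]
R5 ← R5 + (1/2)·R1: [0, 4, 4]
R3 ← R3 − R2: [0, 0, 0]
R4 ← R4 + R2: [0, 0, 0]
R5 ← R5 + (2/3)·R2: [0, 0, 4/3]
Swap R3 ↔ R5
3 nonzero rows, so rank(MT) = 3.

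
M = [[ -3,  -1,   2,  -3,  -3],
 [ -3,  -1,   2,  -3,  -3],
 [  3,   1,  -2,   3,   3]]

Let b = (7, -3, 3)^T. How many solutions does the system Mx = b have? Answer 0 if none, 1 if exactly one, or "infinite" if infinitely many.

0

Row reduce the augmented matrix [M | b].
R2 ← R2 − R1: [0, 0, 0, 0, 0, -10]
R3 ← R3 + R1: [0, 0, 0, 0, 0, 10]
R3 ← R3 + R2: [0, 0, 0, 0, 0, 0]
The echelon form has 2 nonzero rows; the last pivot sits in the augmented column, so rank(M) = 1 but rank([M|b]) = 2.
Since the ranks differ, the system is inconsistent.
It has no solutions.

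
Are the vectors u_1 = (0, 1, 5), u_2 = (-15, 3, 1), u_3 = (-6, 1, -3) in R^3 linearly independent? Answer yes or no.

Form the matrix with these vectors as rows and row reduce.
Swap R1 ↔ R2
R3 ← R3 − (2/5)·R1: [0, -1/5, -17/5]
R3 ← R3 + (1/5)·R2: [0, 0, -12/5]
3 nonzero rows, so the 3 vectors span a space of dimension 3.
Since 3 = 3, the vectors are linearly independent.

yes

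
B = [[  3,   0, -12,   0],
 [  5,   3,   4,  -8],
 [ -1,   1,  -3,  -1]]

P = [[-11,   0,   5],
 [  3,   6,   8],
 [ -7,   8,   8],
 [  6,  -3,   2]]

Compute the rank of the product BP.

3

First compute BP:
[[ 51, -96, -81],
 [-122,  74,  65],
 [ 29, -15, -23]]
Now row reduce the product.
R2 ← R2 + (122/51)·R1: [0, -2646/17, -2189/17]
R3 ← R3 − (29/51)·R1: [0, 673/17, 392/17]
R3 ← R3 + (673/2646)·R2: [0, 0, -25645/2646]
3 nonzero rows, so rank(BP) = 3.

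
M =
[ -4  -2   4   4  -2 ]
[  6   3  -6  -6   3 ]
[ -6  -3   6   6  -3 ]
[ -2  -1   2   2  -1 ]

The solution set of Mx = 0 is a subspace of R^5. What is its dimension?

4

Row reduce to echelon form.
R2 ← R2 + (3/2)·R1: [0, 0, 0, 0, 0]
R3 ← R3 − (3/2)·R1: [0, 0, 0, 0, 0]
R4 ← R4 − (1/2)·R1: [0, 0, 0, 0, 0]
1 nonzero row, so rank(M) = 1.
M has 5 columns; by rank–nullity, nullity = 5 − 1 = 4.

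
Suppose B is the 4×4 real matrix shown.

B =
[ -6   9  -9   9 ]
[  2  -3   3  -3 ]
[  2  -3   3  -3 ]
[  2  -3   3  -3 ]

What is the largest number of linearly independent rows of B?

1

Row reduce to echelon form.
R2 ← R2 + (1/3)·R1: [0, 0, 0, 0]
R3 ← R3 + (1/3)·R1: [0, 0, 0, 0]
R4 ← R4 + (1/3)·R1: [0, 0, 0, 0]
Echelon form has 1 nonzero row, so rank(B) = 1.
The rank gives the maximum number of linearly independent rows: 1.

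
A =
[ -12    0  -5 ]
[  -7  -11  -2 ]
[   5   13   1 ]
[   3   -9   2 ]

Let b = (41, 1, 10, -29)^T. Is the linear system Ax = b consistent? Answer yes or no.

yes

Row reduce the augmented matrix [A | b].
R2 ← R2 − (7/12)·R1: [0, -11, 11/12, -275/12]
R3 ← R3 + (5/12)·R1: [0, 13, -13/12, 325/12]
R4 ← R4 + (1/4)·R1: [0, -9, 3/4, -75/4]
R3 ← R3 + (13/11)·R2: [0, 0, 0, 0]
R4 ← R4 − (9/11)·R2: [0, 0, 0, 0]
The echelon form has 2 nonzero rows, and every pivot lies in the first 3 columns, so rank(A) = rank([A|b]) = 2.
The system is consistent.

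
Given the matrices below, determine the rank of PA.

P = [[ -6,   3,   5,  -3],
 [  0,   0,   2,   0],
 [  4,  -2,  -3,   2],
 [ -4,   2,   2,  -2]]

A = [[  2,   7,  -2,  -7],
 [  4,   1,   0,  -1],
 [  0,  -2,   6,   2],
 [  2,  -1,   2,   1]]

First compute PA:
[[ -6, -46,  36,  46],
 [  0,  -4,  12,   4],
 [  4,  30, -22, -30],
 [ -4, -28,  16,  28]]
Now row reduce the product.
R3 ← R3 + (2/3)·R1: [0, -2/3, 2, 2/3]
R4 ← R4 − (2/3)·R1: [0, 8/3, -8, -8/3]
R3 ← R3 − (1/6)·R2: [0, 0, 0, 0]
R4 ← R4 + (2/3)·R2: [0, 0, 0, 0]
2 nonzero rows, so rank(PA) = 2.

2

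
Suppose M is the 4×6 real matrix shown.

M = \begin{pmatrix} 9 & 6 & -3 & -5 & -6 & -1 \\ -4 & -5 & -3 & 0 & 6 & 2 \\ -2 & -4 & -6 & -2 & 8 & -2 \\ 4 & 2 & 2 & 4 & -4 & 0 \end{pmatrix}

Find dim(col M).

Row reduce to echelon form.
R2 ← R2 + (4/9)·R1: [0, -7/3, -13/3, -20/9, 10/3, 14/9]
R3 ← R3 + (2/9)·R1: [0, -8/3, -20/3, -28/9, 20/3, -20/9]
R4 ← R4 − (4/9)·R1: [0, -2/3, 10/3, 56/9, -4/3, 4/9]
R3 ← R3 − (8/7)·R2: [0, 0, -12/7, -4/7, 20/7, -4]
R4 ← R4 − (2/7)·R2: [0, 0, 32/7, 48/7, -16/7, 0]
R4 ← R4 + (8/3)·R3: [0, 0, 0, 16/3, 16/3, -32/3]
Echelon form has 4 nonzero rows, so rank(M) = 4.
The column space has dimension equal to the rank: 4.

4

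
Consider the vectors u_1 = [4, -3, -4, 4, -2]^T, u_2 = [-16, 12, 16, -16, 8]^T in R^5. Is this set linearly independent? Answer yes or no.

Form the matrix with these vectors as rows and row reduce.
R2 ← R2 + (4)·R1: [0, 0, 0, 0, 0]
1 nonzero row, so the 2 vectors span a space of dimension 1.
Since 1 < 2, the vectors are linearly dependent.

no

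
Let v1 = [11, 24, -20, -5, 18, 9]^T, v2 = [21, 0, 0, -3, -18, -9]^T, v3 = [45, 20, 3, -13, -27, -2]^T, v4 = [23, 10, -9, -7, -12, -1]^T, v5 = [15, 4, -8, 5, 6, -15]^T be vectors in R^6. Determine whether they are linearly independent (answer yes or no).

Form the matrix with these vectors as rows and row reduce.
R2 ← R2 − (21/11)·R1: [0, -504/11, 420/11, 72/11, -576/11, -288/11]
R3 ← R3 − (45/11)·R1: [0, -860/11, 933/11, 82/11, -1107/11, -427/11]
R4 ← R4 − (23/11)·R1: [0, -442/11, 361/11, 38/11, -546/11, -218/11]
R5 ← R5 − (15/11)·R1: [0, -316/11, 212/11, 130/11, -204/11, -300/11]
R3 ← R3 − (215/126)·R2: [0, 0, 59/3, -26/7, -79/7, 41/7]
R4 ← R4 − (221/252)·R2: [0, 0, -2/3, -16/7, -26/7, 22/7]
R5 ← R5 − (79/126)·R2: [0, 0, -14/3, 54/7, 100/7, -76/7]
R4 ← R4 + (2/59)·R3: [0, 0, 0, -996/413, -1692/413, 1380/413]
R5 ← R5 + (14/59)·R3: [0, 0, 0, 2822/413, 4794/413, -3910/413]
R5 ← R5 + (17/6)·R4: [0, 0, 0, 0, 0, 0]
4 nonzero rows, so the 5 vectors span a space of dimension 4.
Since 4 < 5, the vectors are linearly dependent.

no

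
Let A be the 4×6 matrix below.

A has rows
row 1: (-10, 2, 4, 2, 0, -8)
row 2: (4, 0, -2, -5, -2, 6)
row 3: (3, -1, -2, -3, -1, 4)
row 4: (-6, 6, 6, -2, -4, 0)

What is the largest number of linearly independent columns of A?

Row reduce to echelon form.
R2 ← R2 + (2/5)·R1: [0, 4/5, -2/5, -21/5, -2, 14/5]
R3 ← R3 + (3/10)·R1: [0, -2/5, -4/5, -12/5, -1, 8/5]
R4 ← R4 − (3/5)·R1: [0, 24/5, 18/5, -16/5, -4, 24/5]
R3 ← R3 + (1/2)·R2: [0, 0, -1, -9/2, -2, 3]
R4 ← R4 − (6)·R2: [0, 0, 6, 22, 8, -12]
R4 ← R4 + (6)·R3: [0, 0, 0, -5, -4, 6]
Echelon form has 4 nonzero rows, so rank(A) = 4.
The rank gives the maximum number of linearly independent columns: 4.

4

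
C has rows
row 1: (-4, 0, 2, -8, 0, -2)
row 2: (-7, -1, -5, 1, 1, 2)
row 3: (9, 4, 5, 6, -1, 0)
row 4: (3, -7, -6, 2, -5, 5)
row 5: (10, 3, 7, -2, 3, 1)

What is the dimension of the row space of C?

Row reduce to echelon form.
R2 ← R2 − (7/4)·R1: [0, -1, -17/2, 15, 1, 11/2]
R3 ← R3 + (9/4)·R1: [0, 4, 19/2, -12, -1, -9/2]
R4 ← R4 + (3/4)·R1: [0, -7, -9/2, -4, -5, 7/2]
R5 ← R5 + (5/2)·R1: [0, 3, 12, -22, 3, -4]
R3 ← R3 + (4)·R2: [0, 0, -49/2, 48, 3, 35/2]
R4 ← R4 − (7)·R2: [0, 0, 55, -109, -12, -35]
R5 ← R5 + (3)·R2: [0, 0, -27/2, 23, 6, 25/2]
R4 ← R4 + (110/49)·R3: [0, 0, 0, -61/49, -258/49, 30/7]
R5 ← R5 − (27/49)·R3: [0, 0, 0, -169/49, 213/49, 20/7]
R5 ← R5 − (169/61)·R4: [0, 0, 0, 0, 1155/61, -550/61]
Echelon form has 5 nonzero rows, so rank(C) = 5.
The row space has dimension equal to the rank: 5.

5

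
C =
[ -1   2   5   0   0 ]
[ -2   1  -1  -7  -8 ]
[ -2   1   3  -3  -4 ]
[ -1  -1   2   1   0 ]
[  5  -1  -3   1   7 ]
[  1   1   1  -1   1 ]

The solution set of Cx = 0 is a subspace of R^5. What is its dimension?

Row reduce to echelon form.
R2 ← R2 − (2)·R1: [0, -3, -11, -7, -8]
R3 ← R3 − (2)·R1: [0, -3, -7, -3, -4]
R4 ← R4 − R1: [0, -3, -3, 1, 0]
R5 ← R5 + (5)·R1: [0, 9, 22, 1, 7]
R6 ← R6 + R1: [0, 3, 6, -1, 1]
R3 ← R3 − R2: [0, 0, 4, 4, 4]
R4 ← R4 − R2: [0, 0, 8, 8, 8]
R5 ← R5 + (3)·R2: [0, 0, -11, -20, -17]
R6 ← R6 + R2: [0, 0, -5, -8, -7]
R4 ← R4 − (2)·R3: [0, 0, 0, 0, 0]
R5 ← R5 + (11/4)·R3: [0, 0, 0, -9, -6]
R6 ← R6 + (5/4)·R3: [0, 0, 0, -3, -2]
Swap R4 ↔ R5
R6 ← R6 − (1/3)·R4: [0, 0, 0, 0, 0]
4 nonzero rows, so rank(C) = 4.
C has 5 columns; by rank–nullity, nullity = 5 − 4 = 1.

1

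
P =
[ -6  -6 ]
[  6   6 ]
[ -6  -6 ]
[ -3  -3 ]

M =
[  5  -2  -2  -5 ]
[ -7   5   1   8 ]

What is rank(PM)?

1

First compute PM:
[[ 12, -18,   6, -18],
 [-12,  18,  -6,  18],
 [ 12, -18,   6, -18],
 [  6,  -9,   3,  -9]]
Now row reduce the product.
R2 ← R2 + R1: [0, 0, 0, 0]
R3 ← R3 − R1: [0, 0, 0, 0]
R4 ← R4 − (1/2)·R1: [0, 0, 0, 0]
1 nonzero row, so rank(PM) = 1.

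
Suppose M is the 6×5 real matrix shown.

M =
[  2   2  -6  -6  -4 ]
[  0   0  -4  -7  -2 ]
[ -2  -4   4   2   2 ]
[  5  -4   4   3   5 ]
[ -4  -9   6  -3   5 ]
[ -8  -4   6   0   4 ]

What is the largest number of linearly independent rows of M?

Row reduce to echelon form.
R3 ← R3 + R1: [0, -2, -2, -4, -2]
R4 ← R4 − (5/2)·R1: [0, -9, 19, 18, 15]
R5 ← R5 + (2)·R1: [0, -5, -6, -15, -3]
R6 ← R6 + (4)·R1: [0, 4, -18, -24, -12]
Swap R2 ↔ R3
R4 ← R4 − (9/2)·R2: [0, 0, 28, 36, 24]
R5 ← R5 − (5/2)·R2: [0, 0, -1, -5, 2]
R6 ← R6 + (2)·R2: [0, 0, -22, -32, -16]
R4 ← R4 + (7)·R3: [0, 0, 0, -13, 10]
R5 ← R5 − (1/4)·R3: [0, 0, 0, -13/4, 5/2]
R6 ← R6 − (11/2)·R3: [0, 0, 0, 13/2, -5]
R5 ← R5 − (1/4)·R4: [0, 0, 0, 0, 0]
R6 ← R6 + (1/2)·R4: [0, 0, 0, 0, 0]
Echelon form has 4 nonzero rows, so rank(M) = 4.
The rank gives the maximum number of linearly independent rows: 4.

4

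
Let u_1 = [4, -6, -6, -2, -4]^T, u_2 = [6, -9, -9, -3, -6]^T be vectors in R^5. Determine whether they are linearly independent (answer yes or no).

Form the matrix with these vectors as rows and row reduce.
R2 ← R2 − (3/2)·R1: [0, 0, 0, 0, 0]
1 nonzero row, so the 2 vectors span a space of dimension 1.
Since 1 < 2, the vectors are linearly dependent.

no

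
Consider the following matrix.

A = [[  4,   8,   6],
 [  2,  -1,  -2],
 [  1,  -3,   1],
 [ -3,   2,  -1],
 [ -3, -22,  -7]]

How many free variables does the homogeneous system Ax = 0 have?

Row reduce to echelon form.
R2 ← R2 − (1/2)·R1: [0, -5, -5]
R3 ← R3 − (1/4)·R1: [0, -5, -1/2]
R4 ← R4 + (3/4)·R1: [0, 8, 7/2]
R5 ← R5 + (3/4)·R1: [0, -16, -5/2]
R3 ← R3 − R2: [0, 0, 9/2]
R4 ← R4 + (8/5)·R2: [0, 0, -9/2]
R5 ← R5 − (16/5)·R2: [0, 0, 27/2]
R4 ← R4 + R3: [0, 0, 0]
R5 ← R5 − (3)·R3: [0, 0, 0]
3 nonzero rows, so rank(A) = 3.
A has 3 columns; by rank–nullity, nullity = 3 − 3 = 0.

0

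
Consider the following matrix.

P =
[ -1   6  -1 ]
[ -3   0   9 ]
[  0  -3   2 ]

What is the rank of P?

Row reduce to echelon form.
R2 ← R2 − (3)·R1: [0, -18, 12]
R3 ← R3 − (1/6)·R2: [0, 0, 0]
Echelon form has 2 nonzero rows, so rank(P) = 2.

2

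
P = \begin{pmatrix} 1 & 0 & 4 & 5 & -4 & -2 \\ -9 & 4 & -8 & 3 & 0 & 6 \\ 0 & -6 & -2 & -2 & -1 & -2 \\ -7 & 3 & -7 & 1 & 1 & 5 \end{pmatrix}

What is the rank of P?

Row reduce to echelon form.
R2 ← R2 + (9)·R1: [0, 4, 28, 48, -36, -12]
R4 ← R4 + (7)·R1: [0, 3, 21, 36, -27, -9]
R3 ← R3 + (3/2)·R2: [0, 0, 40, 70, -55, -20]
R4 ← R4 − (3/4)·R2: [0, 0, 0, 0, 0, 0]
Echelon form has 3 nonzero rows, so rank(P) = 3.

3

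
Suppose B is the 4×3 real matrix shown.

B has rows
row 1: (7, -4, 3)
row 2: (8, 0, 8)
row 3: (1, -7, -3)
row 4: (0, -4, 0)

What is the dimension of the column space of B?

3

Row reduce to echelon form.
R2 ← R2 − (8/7)·R1: [0, 32/7, 32/7]
R3 ← R3 − (1/7)·R1: [0, -45/7, -24/7]
R3 ← R3 + (45/32)·R2: [0, 0, 3]
R4 ← R4 + (7/8)·R2: [0, 0, 4]
R4 ← R4 − (4/3)·R3: [0, 0, 0]
Echelon form has 3 nonzero rows, so rank(B) = 3.
The column space has dimension equal to the rank: 3.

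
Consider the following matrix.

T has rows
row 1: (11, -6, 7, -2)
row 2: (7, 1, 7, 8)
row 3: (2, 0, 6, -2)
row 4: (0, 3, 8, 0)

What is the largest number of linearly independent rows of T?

Row reduce to echelon form.
R2 ← R2 − (7/11)·R1: [0, 53/11, 28/11, 102/11]
R3 ← R3 − (2/11)·R1: [0, 12/11, 52/11, -18/11]
R3 ← R3 − (12/53)·R2: [0, 0, 220/53, -198/53]
R4 ← R4 − (33/53)·R2: [0, 0, 340/53, -306/53]
R4 ← R4 − (17/11)·R3: [0, 0, 0, 0]
Echelon form has 3 nonzero rows, so rank(T) = 3.
The rank gives the maximum number of linearly independent rows: 3.

3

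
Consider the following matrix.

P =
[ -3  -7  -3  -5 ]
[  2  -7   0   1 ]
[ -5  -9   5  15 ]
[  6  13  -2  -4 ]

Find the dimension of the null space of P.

Row reduce to echelon form.
R2 ← R2 + (2/3)·R1: [0, -35/3, -2, -7/3]
R3 ← R3 − (5/3)·R1: [0, 8/3, 10, 70/3]
R4 ← R4 + (2)·R1: [0, -1, -8, -14]
R3 ← R3 + (8/35)·R2: [0, 0, 334/35, 114/5]
R4 ← R4 − (3/35)·R2: [0, 0, -274/35, -69/5]
R4 ← R4 + (137/167)·R3: [0, 0, 0, 819/167]
4 nonzero rows, so rank(P) = 4.
P has 4 columns; by rank–nullity, nullity = 4 − 4 = 0.

0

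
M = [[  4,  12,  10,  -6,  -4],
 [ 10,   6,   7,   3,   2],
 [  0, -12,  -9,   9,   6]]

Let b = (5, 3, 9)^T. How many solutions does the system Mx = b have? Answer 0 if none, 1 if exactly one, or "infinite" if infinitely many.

Row reduce the augmented matrix [M | b].
R2 ← R2 − (5/2)·R1: [0, -24, -18, 18, 12, -19/2]
R3 ← R3 − (1/2)·R2: [0, 0, 0, 0, 0, 55/4]
The echelon form has 3 nonzero rows; the last pivot sits in the augmented column, so rank(M) = 2 but rank([M|b]) = 3.
Since the ranks differ, the system is inconsistent.
It has no solutions.

0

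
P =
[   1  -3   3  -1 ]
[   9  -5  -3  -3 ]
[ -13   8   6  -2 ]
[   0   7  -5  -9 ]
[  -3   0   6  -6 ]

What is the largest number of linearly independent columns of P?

3

Row reduce to echelon form.
R2 ← R2 − (9)·R1: [0, 22, -30, 6]
R3 ← R3 + (13)·R1: [0, -31, 45, -15]
R5 ← R5 + (3)·R1: [0, -9, 15, -9]
R3 ← R3 + (31/22)·R2: [0, 0, 30/11, -72/11]
R4 ← R4 − (7/22)·R2: [0, 0, 50/11, -120/11]
R5 ← R5 + (9/22)·R2: [0, 0, 30/11, -72/11]
R4 ← R4 − (5/3)·R3: [0, 0, 0, 0]
R5 ← R5 − R3: [0, 0, 0, 0]
Echelon form has 3 nonzero rows, so rank(P) = 3.
The rank gives the maximum number of linearly independent columns: 3.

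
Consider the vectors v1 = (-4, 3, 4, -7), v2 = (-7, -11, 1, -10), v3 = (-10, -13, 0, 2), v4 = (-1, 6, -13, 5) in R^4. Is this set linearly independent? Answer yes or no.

yes

Form the matrix with these vectors as rows and row reduce.
R2 ← R2 − (7/4)·R1: [0, -65/4, -6, 9/4]
R3 ← R3 − (5/2)·R1: [0, -41/2, -10, 39/2]
R4 ← R4 − (1/4)·R1: [0, 21/4, -14, 27/4]
R3 ← R3 − (82/65)·R2: [0, 0, -158/65, 1083/65]
R4 ← R4 + (21/65)·R2: [0, 0, -1036/65, 486/65]
R4 ← R4 − (518/79)·R3: [0, 0, 0, -8040/79]
4 nonzero rows, so the 4 vectors span a space of dimension 4.
Since 4 = 4, the vectors are linearly independent.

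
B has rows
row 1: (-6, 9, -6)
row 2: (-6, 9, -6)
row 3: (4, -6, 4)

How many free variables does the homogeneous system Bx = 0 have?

2

Row reduce to echelon form.
R2 ← R2 − R1: [0, 0, 0]
R3 ← R3 + (2/3)·R1: [0, 0, 0]
1 nonzero row, so rank(B) = 1.
B has 3 columns; by rank–nullity, nullity = 3 − 1 = 2.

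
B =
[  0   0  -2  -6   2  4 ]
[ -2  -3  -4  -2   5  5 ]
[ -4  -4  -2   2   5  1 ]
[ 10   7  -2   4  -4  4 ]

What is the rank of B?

Row reduce to echelon form.
Swap R1 ↔ R2
R3 ← R3 − (2)·R1: [0, 2, 6, 6, -5, -9]
R4 ← R4 + (5)·R1: [0, -8, -22, -6, 21, 29]
Swap R2 ↔ R3
R4 ← R4 + (4)·R2: [0, 0, 2, 18, 1, -7]
R4 ← R4 + R3: [0, 0, 0, 12, 3, -3]
Echelon form has 4 nonzero rows, so rank(B) = 4.

4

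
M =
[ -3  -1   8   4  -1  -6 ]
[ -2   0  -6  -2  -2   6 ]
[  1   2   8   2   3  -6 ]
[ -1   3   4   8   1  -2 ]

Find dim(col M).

4

Row reduce to echelon form.
R2 ← R2 − (2/3)·R1: [0, 2/3, -34/3, -14/3, -4/3, 10]
R3 ← R3 + (1/3)·R1: [0, 5/3, 32/3, 10/3, 8/3, -8]
R4 ← R4 − (1/3)·R1: [0, 10/3, 4/3, 20/3, 4/3, 0]
R3 ← R3 − (5/2)·R2: [0, 0, 39, 15, 6, -33]
R4 ← R4 − (5)·R2: [0, 0, 58, 30, 8, -50]
R4 ← R4 − (58/39)·R3: [0, 0, 0, 100/13, -12/13, -12/13]
Echelon form has 4 nonzero rows, so rank(M) = 4.
The column space has dimension equal to the rank: 4.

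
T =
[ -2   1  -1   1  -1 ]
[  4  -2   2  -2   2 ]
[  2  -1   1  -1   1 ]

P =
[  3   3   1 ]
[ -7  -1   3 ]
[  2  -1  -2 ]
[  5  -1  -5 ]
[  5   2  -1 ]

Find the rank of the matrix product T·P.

First compute TP:
[[-15,  -9,  -1],
 [ 30,  18,   2],
 [ 15,   9,   1]]
Now row reduce the product.
R2 ← R2 + (2)·R1: [0, 0, 0]
R3 ← R3 + R1: [0, 0, 0]
1 nonzero row, so rank(TP) = 1.

1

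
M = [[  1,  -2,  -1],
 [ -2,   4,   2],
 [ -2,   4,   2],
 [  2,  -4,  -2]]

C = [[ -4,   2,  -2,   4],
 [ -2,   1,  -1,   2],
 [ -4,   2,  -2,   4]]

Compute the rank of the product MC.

First compute MC:
[[  4,  -2,   2,  -4],
 [ -8,   4,  -4,   8],
 [ -8,   4,  -4,   8],
 [  8,  -4,   4,  -8]]
Now row reduce the product.
R2 ← R2 + (2)·R1: [0, 0, 0, 0]
R3 ← R3 + (2)·R1: [0, 0, 0, 0]
R4 ← R4 − (2)·R1: [0, 0, 0, 0]
1 nonzero row, so rank(MC) = 1.

1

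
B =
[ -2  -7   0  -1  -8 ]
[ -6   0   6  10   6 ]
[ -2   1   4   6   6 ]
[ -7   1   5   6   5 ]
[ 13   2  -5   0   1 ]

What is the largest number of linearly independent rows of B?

4

Row reduce to echelon form.
R2 ← R2 − (3)·R1: [0, 21, 6, 13, 30]
R3 ← R3 − R1: [0, 8, 4, 7, 14]
R4 ← R4 − (7/2)·R1: [0, 51/2, 5, 19/2, 33]
R5 ← R5 + (13/2)·R1: [0, -87/2, -5, -13/2, -51]
R3 ← R3 − (8/21)·R2: [0, 0, 12/7, 43/21, 18/7]
R4 ← R4 − (17/14)·R2: [0, 0, -16/7, -44/7, -24/7]
R5 ← R5 + (29/14)·R2: [0, 0, 52/7, 143/7, 78/7]
R4 ← R4 + (4/3)·R3: [0, 0, 0, -32/9, 0]
R5 ← R5 − (13/3)·R3: [0, 0, 0, 104/9, 0]
R5 ← R5 + (13/4)·R4: [0, 0, 0, 0, 0]
Echelon form has 4 nonzero rows, so rank(B) = 4.
The rank gives the maximum number of linearly independent rows: 4.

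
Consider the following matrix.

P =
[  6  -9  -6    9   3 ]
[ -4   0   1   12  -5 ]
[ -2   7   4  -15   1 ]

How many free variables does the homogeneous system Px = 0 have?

Row reduce to echelon form.
R2 ← R2 + (2/3)·R1: [0, -6, -3, 18, -3]
R3 ← R3 + (1/3)·R1: [0, 4, 2, -12, 2]
R3 ← R3 + (2/3)·R2: [0, 0, 0, 0, 0]
2 nonzero rows, so rank(P) = 2.
P has 5 columns; by rank–nullity, nullity = 5 − 2 = 3.

3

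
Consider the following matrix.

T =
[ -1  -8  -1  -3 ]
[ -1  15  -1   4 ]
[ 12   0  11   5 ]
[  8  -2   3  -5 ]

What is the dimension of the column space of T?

3

Row reduce to echelon form.
R2 ← R2 − R1: [0, 23, 0, 7]
R3 ← R3 + (12)·R1: [0, -96, -1, -31]
R4 ← R4 + (8)·R1: [0, -66, -5, -29]
R3 ← R3 + (96/23)·R2: [0, 0, -1, -41/23]
R4 ← R4 + (66/23)·R2: [0, 0, -5, -205/23]
R4 ← R4 − (5)·R3: [0, 0, 0, 0]
Echelon form has 3 nonzero rows, so rank(T) = 3.
The column space has dimension equal to the rank: 3.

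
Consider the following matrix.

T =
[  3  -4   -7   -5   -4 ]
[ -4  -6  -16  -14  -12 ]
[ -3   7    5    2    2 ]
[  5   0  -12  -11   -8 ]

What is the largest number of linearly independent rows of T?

Row reduce to echelon form.
R2 ← R2 + (4/3)·R1: [0, -34/3, -76/3, -62/3, -52/3]
R3 ← R3 + R1: [0, 3, -2, -3, -2]
R4 ← R4 − (5/3)·R1: [0, 20/3, -1/3, -8/3, -4/3]
R3 ← R3 + (9/34)·R2: [0, 0, -148/17, -144/17, -112/17]
R4 ← R4 + (10/17)·R2: [0, 0, -259/17, -252/17, -196/17]
R4 ← R4 − (7/4)·R3: [0, 0, 0, 0, 0]
Echelon form has 3 nonzero rows, so rank(T) = 3.
The rank gives the maximum number of linearly independent rows: 3.

3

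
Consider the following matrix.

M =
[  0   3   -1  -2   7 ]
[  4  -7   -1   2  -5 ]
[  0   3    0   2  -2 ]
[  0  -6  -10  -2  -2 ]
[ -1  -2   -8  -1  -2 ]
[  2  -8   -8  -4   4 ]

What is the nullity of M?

Row reduce to echelon form.
Swap R1 ↔ R2
R5 ← R5 + (1/4)·R1: [0, -15/4, -33/4, -1/2, -13/4]
R6 ← R6 − (1/2)·R1: [0, -9/2, -15/2, -5, 13/2]
R3 ← R3 − R2: [0, 0, 1, 4, -9]
R4 ← R4 + (2)·R2: [0, 0, -12, -6, 12]
R5 ← R5 + (5/4)·R2: [0, 0, -19/2, -3, 11/2]
R6 ← R6 + (3/2)·R2: [0, 0, -9, -8, 17]
R4 ← R4 + (12)·R3: [0, 0, 0, 42, -96]
R5 ← R5 + (19/2)·R3: [0, 0, 0, 35, -80]
R6 ← R6 + (9)·R3: [0, 0, 0, 28, -64]
R5 ← R5 − (5/6)·R4: [0, 0, 0, 0, 0]
R6 ← R6 − (2/3)·R4: [0, 0, 0, 0, 0]
4 nonzero rows, so rank(M) = 4.
M has 5 columns; by rank–nullity, nullity = 5 − 4 = 1.

1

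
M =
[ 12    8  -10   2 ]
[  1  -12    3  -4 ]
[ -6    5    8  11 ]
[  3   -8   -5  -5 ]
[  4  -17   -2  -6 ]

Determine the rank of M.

4

Row reduce to echelon form.
R2 ← R2 − (1/12)·R1: [0, -38/3, 23/6, -25/6]
R3 ← R3 + (1/2)·R1: [0, 9, 3, 12]
R4 ← R4 − (1/4)·R1: [0, -10, -5/2, -11/2]
R5 ← R5 − (1/3)·R1: [0, -59/3, 4/3, -20/3]
R3 ← R3 + (27/38)·R2: [0, 0, 435/76, 687/76]
R4 ← R4 − (15/19)·R2: [0, 0, -105/19, -42/19]
R5 ← R5 − (59/38)·R2: [0, 0, -351/76, -15/76]
R4 ← R4 + (28/29)·R3: [0, 0, 0, 189/29]
R5 ← R5 + (117/145)·R3: [0, 0, 0, 1029/145]
R5 ← R5 − (49/45)·R4: [0, 0, 0, 0]
Echelon form has 4 nonzero rows, so rank(M) = 4.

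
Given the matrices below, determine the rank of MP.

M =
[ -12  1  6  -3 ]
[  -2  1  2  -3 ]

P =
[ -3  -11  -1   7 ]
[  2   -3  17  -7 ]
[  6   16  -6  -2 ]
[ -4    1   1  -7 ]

2

First compute MP:
[[ 86, 222, -10, -82],
 [ 32,  48,   4,  -4]]
Now row reduce the product.
R2 ← R2 − (16/43)·R1: [0, -1488/43, 332/43, 1140/43]
2 nonzero rows, so rank(MP) = 2.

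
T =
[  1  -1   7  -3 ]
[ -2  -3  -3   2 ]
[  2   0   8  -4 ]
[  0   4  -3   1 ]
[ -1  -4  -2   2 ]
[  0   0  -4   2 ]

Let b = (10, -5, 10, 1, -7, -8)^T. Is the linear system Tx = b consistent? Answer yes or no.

Row reduce the augmented matrix [T | b].
R2 ← R2 + (2)·R1: [0, -5, 11, -4, 15]
R3 ← R3 − (2)·R1: [0, 2, -6, 2, -10]
R5 ← R5 + R1: [0, -5, 5, -1, 3]
R3 ← R3 + (2/5)·R2: [0, 0, -8/5, 2/5, -4]
R4 ← R4 + (4/5)·R2: [0, 0, 29/5, -11/5, 13]
R5 ← R5 − R2: [0, 0, -6, 3, -12]
R4 ← R4 + (29/8)·R3: [0, 0, 0, -3/4, -3/2]
R5 ← R5 − (15/4)·R3: [0, 0, 0, 3/2, 3]
R6 ← R6 − (5/2)·R3: [0, 0, 0, 1, 2]
R5 ← R5 + (2)·R4: [0, 0, 0, 0, 0]
R6 ← R6 + (4/3)·R4: [0, 0, 0, 0, 0]
The echelon form has 4 nonzero rows, and every pivot lies in the first 4 columns, so rank(T) = rank([T|b]) = 4.
The system is consistent.

yes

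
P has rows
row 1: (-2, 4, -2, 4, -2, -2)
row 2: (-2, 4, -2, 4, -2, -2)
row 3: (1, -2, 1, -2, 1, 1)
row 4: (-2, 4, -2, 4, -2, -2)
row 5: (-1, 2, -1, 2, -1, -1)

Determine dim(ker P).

5

Row reduce to echelon form.
R2 ← R2 − R1: [0, 0, 0, 0, 0, 0]
R3 ← R3 + (1/2)·R1: [0, 0, 0, 0, 0, 0]
R4 ← R4 − R1: [0, 0, 0, 0, 0, 0]
R5 ← R5 − (1/2)·R1: [0, 0, 0, 0, 0, 0]
1 nonzero row, so rank(P) = 1.
P has 6 columns; by rank–nullity, nullity = 6 − 1 = 5.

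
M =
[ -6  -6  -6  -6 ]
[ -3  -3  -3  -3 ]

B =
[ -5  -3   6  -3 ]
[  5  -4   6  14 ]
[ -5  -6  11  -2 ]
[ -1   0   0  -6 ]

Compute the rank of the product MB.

First compute MB:
[[ 36,  78, -138, -18],
 [ 18,  39, -69,  -9]]
Now row reduce the product.
R2 ← R2 − (1/2)·R1: [0, 0, 0, 0]
1 nonzero row, so rank(MB) = 1.

1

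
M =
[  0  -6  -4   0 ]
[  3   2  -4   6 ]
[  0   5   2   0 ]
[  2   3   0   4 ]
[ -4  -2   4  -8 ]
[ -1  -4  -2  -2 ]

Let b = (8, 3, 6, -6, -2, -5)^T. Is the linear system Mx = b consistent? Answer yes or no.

no

Row reduce the augmented matrix [M | b].
Swap R1 ↔ R2
R4 ← R4 − (2/3)·R1: [0, 5/3, 8/3, 0, -8]
R5 ← R5 + (4/3)·R1: [0, 2/3, -4/3, 0, 2]
R6 ← R6 + (1/3)·R1: [0, -10/3, -10/3, 0, -4]
R3 ← R3 + (5/6)·R2: [0, 0, -4/3, 0, 38/3]
R4 ← R4 + (5/18)·R2: [0, 0, 14/9, 0, -52/9]
R5 ← R5 + (1/9)·R2: [0, 0, -16/9, 0, 26/9]
R6 ← R6 − (5/9)·R2: [0, 0, -10/9, 0, -76/9]
R4 ← R4 + (7/6)·R3: [0, 0, 0, 0, 9]
R5 ← R5 − (4/3)·R3: [0, 0, 0, 0, -14]
R6 ← R6 − (5/6)·R3: [0, 0, 0, 0, -19]
R5 ← R5 + (14/9)·R4: [0, 0, 0, 0, 0]
R6 ← R6 + (19/9)·R4: [0, 0, 0, 0, 0]
The echelon form has 4 nonzero rows; the last pivot sits in the augmented column, so rank(M) = 3 but rank([M|b]) = 4.
Since the ranks differ, the system is inconsistent.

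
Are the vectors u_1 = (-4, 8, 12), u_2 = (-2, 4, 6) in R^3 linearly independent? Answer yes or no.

Form the matrix with these vectors as rows and row reduce.
R2 ← R2 − (1/2)·R1: [0, 0, 0]
1 nonzero row, so the 2 vectors span a space of dimension 1.
Since 1 < 2, the vectors are linearly dependent.

no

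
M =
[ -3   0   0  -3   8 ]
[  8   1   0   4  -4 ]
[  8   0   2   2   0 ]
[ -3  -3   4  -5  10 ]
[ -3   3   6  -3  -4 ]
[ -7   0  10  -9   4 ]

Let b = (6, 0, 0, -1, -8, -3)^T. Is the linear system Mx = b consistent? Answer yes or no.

Row reduce the augmented matrix [M | b].
R2 ← R2 + (8/3)·R1: [0, 1, 0, -4, 52/3, 16]
R3 ← R3 + (8/3)·R1: [0, 0, 2, -6, 64/3, 16]
R4 ← R4 − R1: [0, -3, 4, -2, 2, -7]
R5 ← R5 − R1: [0, 3, 6, 0, -12, -14]
R6 ← R6 − (7/3)·R1: [0, 0, 10, -2, -44/3, -17]
R4 ← R4 + (3)·R2: [0, 0, 4, -14, 54, 41]
R5 ← R5 − (3)·R2: [0, 0, 6, 12, -64, -62]
R4 ← R4 − (2)·R3: [0, 0, 0, -2, 34/3, 9]
R5 ← R5 − (3)·R3: [0, 0, 0, 30, -128, -110]
R6 ← R6 − (5)·R3: [0, 0, 0, 28, -364/3, -97]
R5 ← R5 + (15)·R4: [0, 0, 0, 0, 42, 25]
R6 ← R6 + (14)·R4: [0, 0, 0, 0, 112/3, 29]
R6 ← R6 − (8/9)·R5: [0, 0, 0, 0, 0, 61/9]
The echelon form has 6 nonzero rows; the last pivot sits in the augmented column, so rank(M) = 5 but rank([M|b]) = 6.
Since the ranks differ, the system is inconsistent.

no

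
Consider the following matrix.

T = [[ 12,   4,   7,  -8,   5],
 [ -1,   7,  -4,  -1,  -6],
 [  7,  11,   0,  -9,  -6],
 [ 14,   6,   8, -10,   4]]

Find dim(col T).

Row reduce to echelon form.
R2 ← R2 + (1/12)·R1: [0, 22/3, -41/12, -5/3, -67/12]
R3 ← R3 − (7/12)·R1: [0, 26/3, -49/12, -13/3, -107/12]
R4 ← R4 − (7/6)·R1: [0, 4/3, -1/6, -2/3, -11/6]
R3 ← R3 − (13/11)·R2: [0, 0, -1/22, -26/11, -51/22]
R4 ← R4 − (2/11)·R2: [0, 0, 5/11, -4/11, -9/11]
R4 ← R4 + (10)·R3: [0, 0, 0, -24, -24]
Echelon form has 4 nonzero rows, so rank(T) = 4.
The column space has dimension equal to the rank: 4.

4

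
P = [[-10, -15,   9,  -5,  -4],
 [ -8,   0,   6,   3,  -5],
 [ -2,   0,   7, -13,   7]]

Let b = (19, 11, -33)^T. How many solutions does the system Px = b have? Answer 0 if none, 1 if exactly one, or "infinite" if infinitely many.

infinite

Row reduce the augmented matrix [P | b].
R2 ← R2 − (4/5)·R1: [0, 12, -6/5, 7, -9/5, -21/5]
R3 ← R3 − (1/5)·R1: [0, 3, 26/5, -12, 39/5, -184/5]
R3 ← R3 − (1/4)·R2: [0, 0, 11/2, -55/4, 33/4, -143/4]
The echelon form has 3 nonzero rows, and every pivot lies in the first 5 columns, so rank(P) = rank([P|b]) = 3.
The system is consistent.
rank = 3 < 5 unknowns, so there are infinitely many solutions.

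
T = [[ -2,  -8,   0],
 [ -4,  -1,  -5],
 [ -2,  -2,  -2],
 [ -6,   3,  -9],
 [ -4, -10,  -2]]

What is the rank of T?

Row reduce to echelon form.
R2 ← R2 − (2)·R1: [0, 15, -5]
R3 ← R3 − R1: [0, 6, -2]
R4 ← R4 − (3)·R1: [0, 27, -9]
R5 ← R5 − (2)·R1: [0, 6, -2]
R3 ← R3 − (2/5)·R2: [0, 0, 0]
R4 ← R4 − (9/5)·R2: [0, 0, 0]
R5 ← R5 − (2/5)·R2: [0, 0, 0]
Echelon form has 2 nonzero rows, so rank(T) = 2.

2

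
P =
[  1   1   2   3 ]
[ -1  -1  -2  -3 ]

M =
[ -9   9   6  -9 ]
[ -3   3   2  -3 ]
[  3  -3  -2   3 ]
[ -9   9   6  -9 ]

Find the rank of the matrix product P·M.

1

First compute PM:
[[-33,  33,  22, -33],
 [ 33, -33, -22,  33]]
Now row reduce the product.
R2 ← R2 + R1: [0, 0, 0, 0]
1 nonzero row, so rank(PM) = 1.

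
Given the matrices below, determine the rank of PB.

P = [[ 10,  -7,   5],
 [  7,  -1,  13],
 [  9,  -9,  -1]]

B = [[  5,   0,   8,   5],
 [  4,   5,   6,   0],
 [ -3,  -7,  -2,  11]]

3

First compute PB:
[[  7, -70,  28, 105],
 [ -8, -96,  24, 178],
 [ 12, -38,  20,  34]]
Now row reduce the product.
R2 ← R2 + (8/7)·R1: [0, -176, 56, 298]
R3 ← R3 − (12/7)·R1: [0, 82, -28, -146]
R3 ← R3 + (41/88)·R2: [0, 0, -21/11, -315/44]
3 nonzero rows, so rank(PB) = 3.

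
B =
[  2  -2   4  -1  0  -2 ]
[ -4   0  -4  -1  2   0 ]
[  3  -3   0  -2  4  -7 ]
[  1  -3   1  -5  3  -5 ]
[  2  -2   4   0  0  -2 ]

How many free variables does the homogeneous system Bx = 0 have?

Row reduce to echelon form.
R2 ← R2 + (2)·R1: [0, -4, 4, -3, 2, -4]
R3 ← R3 − (3/2)·R1: [0, 0, -6, -1/2, 4, -4]
R4 ← R4 − (1/2)·R1: [0, -2, -1, -9/2, 3, -4]
R5 ← R5 − R1: [0, 0, 0, 1, 0, 0]
R4 ← R4 − (1/2)·R2: [0, 0, -3, -3, 2, -2]
R4 ← R4 − (1/2)·R3: [0, 0, 0, -11/4, 0, 0]
R5 ← R5 + (4/11)·R4: [0, 0, 0, 0, 0, 0]
4 nonzero rows, so rank(B) = 4.
B has 6 columns; by rank–nullity, nullity = 6 − 4 = 2.

2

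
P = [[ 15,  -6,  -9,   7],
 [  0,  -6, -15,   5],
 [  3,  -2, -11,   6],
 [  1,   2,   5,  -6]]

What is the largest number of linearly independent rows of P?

Row reduce to echelon form.
R3 ← R3 − (1/5)·R1: [0, -4/5, -46/5, 23/5]
R4 ← R4 − (1/15)·R1: [0, 12/5, 28/5, -97/15]
R3 ← R3 − (2/15)·R2: [0, 0, -36/5, 59/15]
R4 ← R4 + (2/5)·R2: [0, 0, -2/5, -67/15]
R4 ← R4 − (1/18)·R3: [0, 0, 0, -253/54]
Echelon form has 4 nonzero rows, so rank(P) = 4.
The rank gives the maximum number of linearly independent rows: 4.

4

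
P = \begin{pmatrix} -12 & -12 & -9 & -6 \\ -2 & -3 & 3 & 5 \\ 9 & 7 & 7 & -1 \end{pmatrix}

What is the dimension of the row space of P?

Row reduce to echelon form.
R2 ← R2 − (1/6)·R1: [0, -1, 9/2, 6]
R3 ← R3 + (3/4)·R1: [0, -2, 1/4, -11/2]
R3 ← R3 − (2)·R2: [0, 0, -35/4, -35/2]
Echelon form has 3 nonzero rows, so rank(P) = 3.
The row space has dimension equal to the rank: 3.

3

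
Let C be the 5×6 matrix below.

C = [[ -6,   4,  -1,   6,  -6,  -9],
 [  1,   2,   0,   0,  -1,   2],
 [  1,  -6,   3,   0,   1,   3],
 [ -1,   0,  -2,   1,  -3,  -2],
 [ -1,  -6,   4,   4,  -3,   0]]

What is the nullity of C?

Row reduce to echelon form.
R2 ← R2 + (1/6)·R1: [0, 8/3, -1/6, 1, -2, 1/2]
R3 ← R3 + (1/6)·R1: [0, -16/3, 17/6, 1, 0, 3/2]
R4 ← R4 − (1/6)·R1: [0, -2/3, -11/6, 0, -2, -1/2]
R5 ← R5 − (1/6)·R1: [0, -20/3, 25/6, 3, -2, 3/2]
R3 ← R3 + (2)·R2: [0, 0, 5/2, 3, -4, 5/2]
R4 ← R4 + (1/4)·R2: [0, 0, -15/8, 1/4, -5/2, -3/8]
R5 ← R5 + (5/2)·R2: [0, 0, 15/4, 11/2, -7, 11/4]
R4 ← R4 + (3/4)·R3: [0, 0, 0, 5/2, -11/2, 3/2]
R5 ← R5 − (3/2)·R3: [0, 0, 0, 1, -1, -1]
R5 ← R5 − (2/5)·R4: [0, 0, 0, 0, 6/5, -8/5]
5 nonzero rows, so rank(C) = 5.
C has 6 columns; by rank–nullity, nullity = 6 − 5 = 1.

1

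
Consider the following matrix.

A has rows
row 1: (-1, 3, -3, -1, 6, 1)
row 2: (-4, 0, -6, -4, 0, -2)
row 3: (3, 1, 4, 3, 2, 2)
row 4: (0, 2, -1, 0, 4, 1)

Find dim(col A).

Row reduce to echelon form.
R2 ← R2 − (4)·R1: [0, -12, 6, 0, -24, -6]
R3 ← R3 + (3)·R1: [0, 10, -5, 0, 20, 5]
R3 ← R3 + (5/6)·R2: [0, 0, 0, 0, 0, 0]
R4 ← R4 + (1/6)·R2: [0, 0, 0, 0, 0, 0]
Echelon form has 2 nonzero rows, so rank(A) = 2.
The column space has dimension equal to the rank: 2.

2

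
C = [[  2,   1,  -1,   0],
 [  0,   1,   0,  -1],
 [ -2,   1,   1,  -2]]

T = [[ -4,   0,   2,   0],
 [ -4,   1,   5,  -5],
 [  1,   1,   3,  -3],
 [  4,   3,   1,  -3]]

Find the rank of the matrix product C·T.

2

First compute CT:
[[-13,   0,   6,  -2],
 [ -8,  -2,   4,  -2],
 [ -3,  -4,   2,  -2]]
Now row reduce the product.
R2 ← R2 − (8/13)·R1: [0, -2, 4/13, -10/13]
R3 ← R3 − (3/13)·R1: [0, -4, 8/13, -20/13]
R3 ← R3 − (2)·R2: [0, 0, 0, 0]
2 nonzero rows, so rank(CT) = 2.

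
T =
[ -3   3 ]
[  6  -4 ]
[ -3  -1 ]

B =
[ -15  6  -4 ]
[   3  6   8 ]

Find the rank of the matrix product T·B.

First compute TB:
[[ 54,   0,  36],
 [-102,  12, -56],
 [ 42, -24,   4]]
Now row reduce the product.
R2 ← R2 + (17/9)·R1: [0, 12, 12]
R3 ← R3 − (7/9)·R1: [0, -24, -24]
R3 ← R3 + (2)·R2: [0, 0, 0]
2 nonzero rows, so rank(TB) = 2.

2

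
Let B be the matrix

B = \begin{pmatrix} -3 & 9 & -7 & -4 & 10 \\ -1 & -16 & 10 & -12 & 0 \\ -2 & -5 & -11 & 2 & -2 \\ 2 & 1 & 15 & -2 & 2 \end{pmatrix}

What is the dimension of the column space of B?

4

Row reduce to echelon form.
R2 ← R2 − (1/3)·R1: [0, -19, 37/3, -32/3, -10/3]
R3 ← R3 − (2/3)·R1: [0, -11, -19/3, 14/3, -26/3]
R4 ← R4 + (2/3)·R1: [0, 7, 31/3, -14/3, 26/3]
R3 ← R3 − (11/19)·R2: [0, 0, -256/19, 206/19, -128/19]
R4 ← R4 + (7/19)·R2: [0, 0, 848/57, -490/57, 424/57]
R4 ← R4 + (53/48)·R3: [0, 0, 0, 27/8, 0]
Echelon form has 4 nonzero rows, so rank(B) = 4.
The column space has dimension equal to the rank: 4.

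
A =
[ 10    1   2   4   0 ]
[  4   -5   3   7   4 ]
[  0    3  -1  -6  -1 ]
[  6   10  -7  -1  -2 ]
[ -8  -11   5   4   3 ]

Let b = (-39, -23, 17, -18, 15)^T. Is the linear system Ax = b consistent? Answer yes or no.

Row reduce the augmented matrix [A | b].
R2 ← R2 − (2/5)·R1: [0, -27/5, 11/5, 27/5, 4, -37/5]
R4 ← R4 − (3/5)·R1: [0, 47/5, -41/5, -17/5, -2, 27/5]
R5 ← R5 + (4/5)·R1: [0, -51/5, 33/5, 36/5, 3, -81/5]
R3 ← R3 + (5/9)·R2: [0, 0, 2/9, -3, 11/9, 116/9]
R4 ← R4 + (47/27)·R2: [0, 0, -118/27, 6, 134/27, -202/27]
R5 ← R5 − (17/9)·R2: [0, 0, 22/9, -3, -41/9, -20/9]
R4 ← R4 + (59/3)·R3: [0, 0, 0, -53, 29, 246]
R5 ← R5 − (11)·R3: [0, 0, 0, 30, -18, -144]
R5 ← R5 + (30/53)·R4: [0, 0, 0, 0, -84/53, -252/53]
The echelon form has 5 nonzero rows, and every pivot lies in the first 5 columns, so rank(A) = rank([A|b]) = 5.
The system is consistent.

yes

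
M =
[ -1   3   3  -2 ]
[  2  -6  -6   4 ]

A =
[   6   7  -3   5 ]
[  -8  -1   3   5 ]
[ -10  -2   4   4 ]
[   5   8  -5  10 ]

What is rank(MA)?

First compute MA:
[[-70, -32,  34,   2],
 [140,  64, -68,  -4]]
Now row reduce the product.
R2 ← R2 + (2)·R1: [0, 0, 0, 0]
1 nonzero row, so rank(MA) = 1.

1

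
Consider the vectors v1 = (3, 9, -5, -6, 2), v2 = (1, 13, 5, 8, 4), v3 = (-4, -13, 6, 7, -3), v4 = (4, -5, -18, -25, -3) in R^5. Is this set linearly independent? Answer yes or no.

no

Form the matrix with these vectors as rows and row reduce.
R2 ← R2 − (1/3)·R1: [0, 10, 20/3, 10, 10/3]
R3 ← R3 + (4/3)·R1: [0, -1, -2/3, -1, -1/3]
R4 ← R4 − (4/3)·R1: [0, -17, -34/3, -17, -17/3]
R3 ← R3 + (1/10)·R2: [0, 0, 0, 0, 0]
R4 ← R4 + (17/10)·R2: [0, 0, 0, 0, 0]
2 nonzero rows, so the 4 vectors span a space of dimension 2.
Since 2 < 4, the vectors are linearly dependent.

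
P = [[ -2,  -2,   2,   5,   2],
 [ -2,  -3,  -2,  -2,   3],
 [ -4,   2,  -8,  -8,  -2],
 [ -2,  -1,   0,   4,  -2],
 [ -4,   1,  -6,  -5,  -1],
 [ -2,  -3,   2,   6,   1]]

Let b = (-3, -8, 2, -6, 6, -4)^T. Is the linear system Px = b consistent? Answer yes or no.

Row reduce the augmented matrix [P | b].
R2 ← R2 − R1: [0, -1, -4, -7, 1, -5]
R3 ← R3 − (2)·R1: [0, 6, -12, -18, -6, 8]
R4 ← R4 − R1: [0, 1, -2, -1, -4, -3]
R5 ← R5 − (2)·R1: [0, 5, -10, -15, -5, 12]
R6 ← R6 − R1: [0, -1, 0, 1, -1, -1]
R3 ← R3 + (6)·R2: [0, 0, -36, -60, 0, -22]
R4 ← R4 + R2: [0, 0, -6, -8, -3, -8]
R5 ← R5 + (5)·R2: [0, 0, -30, -50, 0, -13]
R6 ← R6 − R2: [0, 0, 4, 8, -2, 4]
R4 ← R4 − (1/6)·R3: [0, 0, 0, 2, -3, -13/3]
R5 ← R5 − (5/6)·R3: [0, 0, 0, 0, 0, 16/3]
R6 ← R6 + (1/9)·R3: [0, 0, 0, 4/3, -2, 14/9]
R6 ← R6 − (2/3)·R4: [0, 0, 0, 0, 0, 40/9]
R6 ← R6 − (5/6)·R5: [0, 0, 0, 0, 0, 0]
The echelon form has 5 nonzero rows; the last pivot sits in the augmented column, so rank(P) = 4 but rank([P|b]) = 5.
Since the ranks differ, the system is inconsistent.

no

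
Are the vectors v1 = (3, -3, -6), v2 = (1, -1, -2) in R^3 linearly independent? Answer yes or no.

no

Form the matrix with these vectors as rows and row reduce.
R2 ← R2 − (1/3)·R1: [0, 0, 0]
1 nonzero row, so the 2 vectors span a space of dimension 1.
Since 1 < 2, the vectors are linearly dependent.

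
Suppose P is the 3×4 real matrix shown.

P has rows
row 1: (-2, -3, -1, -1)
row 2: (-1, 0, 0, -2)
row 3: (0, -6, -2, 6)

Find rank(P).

Row reduce to echelon form.
R2 ← R2 − (1/2)·R1: [0, 3/2, 1/2, -3/2]
R3 ← R3 + (4)·R2: [0, 0, 0, 0]
Echelon form has 2 nonzero rows, so rank(P) = 2.

2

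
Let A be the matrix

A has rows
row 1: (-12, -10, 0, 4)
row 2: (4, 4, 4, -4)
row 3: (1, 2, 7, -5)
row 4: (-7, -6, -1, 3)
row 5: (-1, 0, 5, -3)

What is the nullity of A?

2

Row reduce to echelon form.
R2 ← R2 + (1/3)·R1: [0, 2/3, 4, -8/3]
R3 ← R3 + (1/12)·R1: [0, 7/6, 7, -14/3]
R4 ← R4 − (7/12)·R1: [0, -1/6, -1, 2/3]
R5 ← R5 − (1/12)·R1: [0, 5/6, 5, -10/3]
R3 ← R3 − (7/4)·R2: [0, 0, 0, 0]
R4 ← R4 + (1/4)·R2: [0, 0, 0, 0]
R5 ← R5 − (5/4)·R2: [0, 0, 0, 0]
2 nonzero rows, so rank(A) = 2.
A has 4 columns; by rank–nullity, nullity = 4 − 2 = 2.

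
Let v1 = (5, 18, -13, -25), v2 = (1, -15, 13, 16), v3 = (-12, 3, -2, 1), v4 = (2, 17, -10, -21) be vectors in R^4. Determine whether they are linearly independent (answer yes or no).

Form the matrix with these vectors as rows and row reduce.
R2 ← R2 − (1/5)·R1: [0, -93/5, 78/5, 21]
R3 ← R3 + (12/5)·R1: [0, 231/5, -166/5, -59]
R4 ← R4 − (2/5)·R1: [0, 49/5, -24/5, -11]
R3 ← R3 + (77/31)·R2: [0, 0, 172/31, -212/31]
R4 ← R4 + (49/93)·R2: [0, 0, 106/31, 2/31]
R4 ← R4 − (53/86)·R3: [0, 0, 0, 184/43]
4 nonzero rows, so the 4 vectors span a space of dimension 4.
Since 4 = 4, the vectors are linearly independent.

yes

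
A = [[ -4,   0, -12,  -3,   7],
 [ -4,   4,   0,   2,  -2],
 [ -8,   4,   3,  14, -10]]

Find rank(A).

3

Row reduce to echelon form.
R2 ← R2 − R1: [0, 4, 12, 5, -9]
R3 ← R3 − (2)·R1: [0, 4, 27, 20, -24]
R3 ← R3 − R2: [0, 0, 15, 15, -15]
Echelon form has 3 nonzero rows, so rank(A) = 3.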